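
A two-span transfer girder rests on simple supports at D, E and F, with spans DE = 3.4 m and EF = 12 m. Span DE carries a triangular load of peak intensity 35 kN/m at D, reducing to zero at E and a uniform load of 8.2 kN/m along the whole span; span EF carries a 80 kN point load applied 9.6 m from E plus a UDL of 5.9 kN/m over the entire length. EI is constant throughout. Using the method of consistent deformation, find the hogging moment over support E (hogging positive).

Insert a hinge at E; M_E is the redundant, and each span becomes simply supported.
Rotations at E on the released spans (each span's end-slope, ×1/EI):
  span DE: triangular load, peak 35: 7w₀L³/(360EI) = 26.75/EI
  span DE: UDL 8.2: wL³/(24EI) = 13.43/EI
  span EF: point load 80 at a = 9.6: Pab(L + b)/(6LEI) = 368.6/EI
  span EF: UDL 5.9: wL³/(24EI) = 424.8/EI
  relative rotation θ_0 = (40.18 + 793.4)/EI = 833.6/EI
A unit hogging moment at E produces rotation L₁/(3EI) + L₂/(3EI) = 5.133/EI.
Slope continuity at E: θ_0 = M_E·5.133/EI, so M_E = 833.6/5.133 = 162.4 kN·m (hogging).

M_E = 162.4 kN·m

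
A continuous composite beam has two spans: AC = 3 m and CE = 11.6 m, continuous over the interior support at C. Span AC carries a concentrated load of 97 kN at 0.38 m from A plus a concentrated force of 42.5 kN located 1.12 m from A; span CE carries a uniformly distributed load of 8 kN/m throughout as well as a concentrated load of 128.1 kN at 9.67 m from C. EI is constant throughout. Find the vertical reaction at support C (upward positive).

Take M_C as the redundant. Released structure: two simple spans AC and CE with a hinge at C.
Discontinuity in slope at C on the released structure — sum the simple-span end rotations:
  span AC: point load 97 at a = 0.38: Pab(L + a)/(6LEI) = 18.13/EI
  span AC: point load 42.5 at a = 1.12: Pab(L + a)/(6LEI) = 20.48/EI
  span CE: UDL 8: wL³/(24EI) = 520.3/EI
  span CE: point load 128.1 at a = 9.67: Pab(L + b)/(6LEI) = 464.8/EI
  relative rotation θ_0 = (38.62 + 985.1)/EI = 1024/EI
A unit hogging moment at C produces rotation L₁/(3EI) + L₂/(3EI) = 4.867/EI.
Compatibility: M_C·(L₁+L₂)/(3EI) = θ_0, giving M_C = 210.3 kN·m (hogging).
Span AC, ΣM about A with M_C applied at C: R_C^{AC}·3 = 84.46 + 210.3, so R_C^{AC} = 98.27 kN and R_A = 139.5 − 98.27 = 41.23 kN.
Span CE, ΣM about E: R_C^{CE}·11.6 = 785.5 + 210.3, so R_C^{CE} = 85.85 kN and R_E = 220.9 − 85.85 = 135.1 kN.
R_C = 98.27 + 85.85 = 184.1 kN.

R_C = 184.1 kN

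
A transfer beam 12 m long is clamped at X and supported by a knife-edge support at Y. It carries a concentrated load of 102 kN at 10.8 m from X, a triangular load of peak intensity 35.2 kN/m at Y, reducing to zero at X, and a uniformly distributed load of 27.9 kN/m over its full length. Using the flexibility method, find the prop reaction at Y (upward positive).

R_Y = 328.5 kN

Choose R_Y as the redundant. The primary structure is the cantilever fixed at X.
Free-end deflection of the primary structure under the applied loading (downward +):
  point load 102 at a = 10.8: Pa²(3L − a)/(6EI) = 49969/EI
  triangular load, peak 35.2 at the free end: 11w₀L⁴/(120EI) = 66908/EI
  UDL 27.9: wL⁴/(8EI) = 72317/EI
  δ_0 = 189194/EI
Tip deflection under a unit load at Y: L³/(3EI) = 576/EI.
The prop prevents deflection at Y: R_Y = δ_0/δ_{YY} = 189194/576 = 328.5 kN.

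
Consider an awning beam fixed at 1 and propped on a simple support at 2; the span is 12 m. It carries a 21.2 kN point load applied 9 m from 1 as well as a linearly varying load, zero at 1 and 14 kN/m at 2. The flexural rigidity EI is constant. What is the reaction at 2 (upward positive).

Release the roller at 2. Primary structure: cantilever fixed at 1.
Free-end deflection of the primary structure under the applied loading (downward +):
  point load 21.2 at a = 9: Pa²(3L − a)/(6EI) = 7727/EI
  triangular load, peak 14 at the free end: 11w₀L⁴/(120EI) = 26611/EI
  δ_0 = 34339/EI
Tip deflection under a unit load at 2: L³/(3EI) = 576/EI.
Compatibility at 2: δ_0 − R_2·δ_{22} = 0, so R_2 = 34339/576 = 59.62 kN.

R_2 = 59.62 kN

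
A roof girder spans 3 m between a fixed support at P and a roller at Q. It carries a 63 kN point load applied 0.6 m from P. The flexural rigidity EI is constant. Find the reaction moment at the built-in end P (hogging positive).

Release the roller at Q. Primary structure: cantilever fixed at P.
Downward deflection at the released point Q due to the loads:
  point load 63 at a = 0.6: Pa²(3L − a)/(6EI) = 31.75/EI
Tip deflection under a unit load at Q: L³/(3EI) = 9/EI.
The prop prevents deflection at Q: R_Q = δ_0/δ_{QQ} = 31.75/9 = 3.528 kN.
Moment equilibrium about P: M_P = Σ(load moments about P) − R_Q·L = 37.8 − 3.528×3 = 27.22 kN·m.

M_P = 27.22 kN·m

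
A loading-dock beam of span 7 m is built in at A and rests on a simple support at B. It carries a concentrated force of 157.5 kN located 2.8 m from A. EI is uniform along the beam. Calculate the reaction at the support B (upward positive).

R_B = 32.76 kN

Release the roller at B. Primary structure: cantilever fixed at A.
Downward deflection at the released point B due to the loads:
  point load 157.5 at a = 2.8: Pa²(3L − a)/(6EI) = 3746/EI
Tip deflection under a unit load at B: L³/(3EI) = 114.3/EI.
The prop prevents deflection at B: R_B = δ_0/δ_{BB} = 3746/114.3 = 32.76 kN.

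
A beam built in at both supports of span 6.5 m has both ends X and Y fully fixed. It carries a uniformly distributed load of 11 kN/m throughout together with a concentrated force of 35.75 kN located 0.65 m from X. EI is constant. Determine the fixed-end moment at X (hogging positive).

M_X = 57.55 kN·m

Take the two fixed-end moments M_X, M_Y as redundants; the released structure is the simple span XY.
End rotations of the released simple span under the applied load (×1/EI):
  at X: UDL 11: wL³/(24EI) = 125.9/EI
  at Y: UDL 11: wL³/(24EI) = 125.9/EI
  at X: point load 35.75 at a = 0.65: Pab(L + b)/(6LEI) = 43.05/EI
  at Y: point load 35.75 at a = 0.65: Pab(L + a)/(6LEI) = 24.92/EI
  θ_X0 = 168.9/EI,  θ_Y0 = 150.8/EI
Flexibility coefficients: a unit moment at one end gives L/(3EI) there and L/(6EI) at the far end, so f₁₁ = f₂₂ = 2.167/EI and f₁₂ = f₂₁ = 1.083/EI.
Compatibility — zero rotation at each built-in end:
  2.167 M_X + 1.083 M_Y = 168.9
  1.083 M_X + 2.167 M_Y = 150.8
Solving the pair gives M_X = 57.55 kN·m and M_Y = 40.82 kN·m (hogging).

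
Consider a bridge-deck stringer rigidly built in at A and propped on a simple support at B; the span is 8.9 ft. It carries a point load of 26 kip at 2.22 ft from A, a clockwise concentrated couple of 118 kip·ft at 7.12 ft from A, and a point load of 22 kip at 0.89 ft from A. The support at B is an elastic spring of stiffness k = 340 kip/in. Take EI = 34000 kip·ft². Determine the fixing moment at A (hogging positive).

M_A = 9.335 kip·ft

Choose R_B as the redundant. The primary structure is the cantilever fixed at A.
Primary-structure tip deflection at B by superposition:
  point load 26 at a = 2.22: Pa²(3L − a)/(6EI) = 522.8/EI
  clockwise couple 118 at a = 7.12: M₀a(2L − a)/(2EI) = 4486/EI
  point load 22 at a = 0.89: Pa²(3L − a)/(6EI) = 74.96/EI
  δ_0 = 5084/EI
Tip deflection under a unit load at B: L³/(3EI) = 235/EI.
With EI = 34000 kip·ft²: δ_0 = 0.14954 ft and δ_{BB} = 0.006911 ft/kip.
Compatibility — the spring shortens by R_B/k under the reaction it provides: δ_0 − R_B·δ_{BB} = R_B/k. With 1/k = 1/(340×12) ft/kip = 0.000245 ft/kip, R_B = δ_0 / (δ_{BB} + 1/k) = 0.14954 / (0.006911 + 0.000245) = 20.89 kip.
Moment equilibrium about A: M_A = Σ(load moments about A) − R_B·L = 195.3 − 20.89×8.9 = 9.335 kip·ft.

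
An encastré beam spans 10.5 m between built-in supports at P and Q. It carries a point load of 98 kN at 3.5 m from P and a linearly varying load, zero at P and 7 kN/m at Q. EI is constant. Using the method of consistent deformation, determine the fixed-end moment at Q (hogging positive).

M_Q = 114.8 kN·m

Release both end moments; the primary structure is a simply-supported span PQ with redundants M_P and M_Q.
On the primary (simply-supported) span, the end slopes from the loading are:
  at P: point load 98 at a = 3.5: Pab(L + b)/(6LEI) = 666.9/EI
  at Q: point load 98 at a = 3.5: Pab(L + a)/(6LEI) = 533.6/EI
  at P: triangular load, peak 7: 7w₀L³/(360EI) = 157.6/EI
  at Q: triangular load, peak 7: w₀L³/(45EI) = 180.1/EI
  θ_P0 = 824.5/EI,  θ_Q0 = 713.6/EI
Flexibility coefficients: a unit moment at one end gives L/(3EI) there and L/(6EI) at the far end, so f₁₁ = f₂₂ = 3.5/EI and f₁₂ = f₂₁ = 1.75/EI.
Compatibility — zero rotation at each built-in end:
  3.5 M_P + 1.75 M_Q = 824.5
  1.75 M_P + 3.5 M_Q = 713.6
Solving the pair gives M_P = 178.2 kN·m and M_Q = 114.8 kN·m (hogging).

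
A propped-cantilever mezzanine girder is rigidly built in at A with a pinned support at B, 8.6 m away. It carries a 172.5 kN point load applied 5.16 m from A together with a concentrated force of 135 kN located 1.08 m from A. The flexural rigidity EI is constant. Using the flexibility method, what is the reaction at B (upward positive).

Take the reaction at B as the redundant and release it; the primary structure is a cantilever fixed at A.
Free-end deflection of the primary structure under the applied loading (downward +):
  point load 172.5 at a = 5.16: Pa²(3L − a)/(6EI) = 15800/EI
  point load 135 at a = 1.08: Pa²(3L − a)/(6EI) = 648.8/EI
  δ_0 = 16448/EI
Flexibility coefficient — unit upward force at B: δ_{BB} = L³/(3EI) = 212/EI.
The prop prevents deflection at B: R_B = δ_0/δ_{BB} = 16448/212 = 77.58 kN.

R_B = 77.58 kN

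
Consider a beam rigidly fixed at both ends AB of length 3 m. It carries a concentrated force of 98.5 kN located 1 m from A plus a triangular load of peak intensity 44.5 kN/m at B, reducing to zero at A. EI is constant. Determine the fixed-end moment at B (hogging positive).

M_B = 41.91 kN·m

Release both end moments; the primary structure is a simply-supported span AB with redundants M_A and M_B.
On the primary (simply-supported) span, the end slopes from the loading are:
  at A: point load 98.5 at a = 1: Pab(L + b)/(6LEI) = 54.72/EI
  at B: point load 98.5 at a = 1: Pab(L + a)/(6LEI) = 43.78/EI
  at A: triangular load, peak 44.5: 7w₀L³/(360EI) = 23.36/EI
  at B: triangular load, peak 44.5: w₀L³/(45EI) = 26.7/EI
  θ_A0 = 78.08/EI,  θ_B0 = 70.48/EI
Flexibility coefficients: a unit moment at one end gives L/(3EI) there and L/(6EI) at the far end, so f₁₁ = f₂₂ = 1/EI and f₁₂ = f₂₁ = 0.5/EI.
Compatibility — zero rotation at each built-in end:
  1 M_A + 0.5 M_B = 78.08
  0.5 M_A + 1 M_B = 70.48
Solving the pair gives M_A = 57.13 kN·m and M_B = 41.91 kN·m (hogging).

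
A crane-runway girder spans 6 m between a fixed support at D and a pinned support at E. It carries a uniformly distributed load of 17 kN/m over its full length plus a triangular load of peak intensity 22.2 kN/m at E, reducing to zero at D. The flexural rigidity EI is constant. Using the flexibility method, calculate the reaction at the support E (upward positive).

R_E = 74.88 kN

Choose R_E as the redundant. The primary structure is the cantilever fixed at D.
Free-end deflection of the primary structure under the applied loading (downward +):
  UDL 17: wL⁴/(8EI) = 2754/EI
  triangular load, peak 22.2 at the free end: 11w₀L⁴/(120EI) = 2637/EI
  δ_0 = 5391/EI
Flexibility coefficient — unit upward force at E: δ_{EE} = L³/(3EI) = 72/EI.
Compatibility at E: δ_0 − R_E·δ_{EE} = 0, so R_E = 5391/72 = 74.88 kN.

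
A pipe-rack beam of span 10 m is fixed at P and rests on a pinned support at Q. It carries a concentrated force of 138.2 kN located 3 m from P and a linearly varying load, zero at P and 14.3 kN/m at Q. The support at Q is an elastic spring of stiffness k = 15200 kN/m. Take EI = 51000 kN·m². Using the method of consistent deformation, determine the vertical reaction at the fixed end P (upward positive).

Remove the prop at Q; the released (primary) structure is a cantilever built in at P.
Primary-structure tip deflection at Q by superposition:
  point load 138.2 at a = 3: Pa²(3L − a)/(6EI) = 5597/EI
  triangular load, peak 14.3 at the free end: 11w₀L⁴/(120EI) = 13108/EI
  δ_0 = 18705/EI
Flexibility coefficient — unit upward force at Q: δ_{QQ} = L³/(3EI) = 333.3/EI.
With EI = 51000 kN·m²: δ_0 = 0.36677 m and δ_{QQ} = 0.006536 m/kN.
Compatibility — the spring shortens by R_Q/k under the reaction it provides: δ_0 − R_Q·δ_{QQ} = R_Q/k. With 1/k = 0.000066 m/kN, R_Q = δ_0 / (δ_{QQ} + 1/k) = 0.36677 / (0.006536 + 0.000066) = 55.56 kN.
Vertical equilibrium: R_P = ΣP − R_Q = 209.7 − 55.56 = 154.1 kN.

R_P = 154.1 kN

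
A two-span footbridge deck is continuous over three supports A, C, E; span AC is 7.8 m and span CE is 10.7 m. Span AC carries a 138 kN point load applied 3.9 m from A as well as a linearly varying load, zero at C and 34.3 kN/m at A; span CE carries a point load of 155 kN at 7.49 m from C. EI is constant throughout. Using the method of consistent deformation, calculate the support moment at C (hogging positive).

M_C = 267.4 kN·m

Take M_C as the redundant. Released structure: two simple spans AC and CE with a hinge at C.
Discontinuity in slope at C on the released structure — sum the simple-span end rotations:
  span AC: point load 138 at a = 3.9: Pab(L + a)/(6LEI) = 524.7/EI
  span AC: triangular load, peak 34.3: 7w₀L³/(360EI) = 316.5/EI
  span CE: point load 155 at a = 7.49: Pab(L + b)/(6LEI) = 807.4/EI
  relative rotation θ_0 = (841.2 + 807.4)/EI = 1649/EI
A unit hogging moment at C produces rotation L₁/(3EI) + L₂/(3EI) = 6.167/EI.
Slope continuity at C: θ_0 = M_C·6.167/EI, so M_C = 1649/6.167 = 267.4 kN·m (hogging).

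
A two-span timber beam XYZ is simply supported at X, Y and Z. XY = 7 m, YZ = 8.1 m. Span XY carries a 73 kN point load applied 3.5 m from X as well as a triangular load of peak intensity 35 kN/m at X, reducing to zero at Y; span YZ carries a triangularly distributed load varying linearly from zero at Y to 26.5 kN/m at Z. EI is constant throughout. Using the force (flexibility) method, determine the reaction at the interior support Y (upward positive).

Release continuity at Y by inserting a hinge; the redundant is the internal moment M_Y. The primary structure is two simply-supported spans XY and YZ.
Rotations at Y on the released spans (each span's end-slope, ×1/EI):
  span XY: point load 73 at a = 3.5: Pab(L + a)/(6LEI) = 223.6/EI
  span XY: triangular load, peak 35: 7w₀L³/(360EI) = 233.4/EI
  span YZ: triangular load, peak 26.5: 7w₀L³/(360EI) = 273.8/EI
  relative rotation θ_0 = (457 + 273.8)/EI = 730.8/EI
A unit hogging moment at Y produces rotation L₁/(3EI) + L₂/(3EI) = 5.033/EI.
Compatibility: M_Y·(L₁+L₂)/(3EI) = θ_0, giving M_Y = 145.2 kN·m (hogging).
Span XY, ΣM about X with M_Y applied at Y: R_Y^{XY}·7 = 541.3 + 145.2, so R_Y^{XY} = 98.08 kN and R_X = 195.5 − 98.08 = 97.42 kN.
Span YZ, ΣM about Z: R_Y^{YZ}·8.1 = 289.8 + 145.2, so R_Y^{YZ} = 53.7 kN and R_Z = 107.3 − 53.7 = 53.62 kN.
R_Y = 98.08 + 53.7 = 151.8 kN.

R_Y = 151.8 kN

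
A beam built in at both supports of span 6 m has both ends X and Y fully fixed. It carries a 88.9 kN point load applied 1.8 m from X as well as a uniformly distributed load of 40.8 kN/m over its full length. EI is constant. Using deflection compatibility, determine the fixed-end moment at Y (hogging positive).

Release both end moments; the primary structure is a simply-supported span XY with redundants M_X and M_Y.
End rotations of the released simple span under the applied load (×1/EI):
  at X: point load 88.9 at a = 1.8: Pab(L + b)/(6LEI) = 190.4/EI
  at Y: point load 88.9 at a = 1.8: Pab(L + a)/(6LEI) = 145.6/EI
  at X: UDL 40.8: wL³/(24EI) = 367.2/EI
  at Y: UDL 40.8: wL³/(24EI) = 367.2/EI
  θ_X0 = 557.6/EI,  θ_Y0 = 512.8/EI
Flexibility coefficients: a unit moment at one end gives L/(3EI) there and L/(6EI) at the far end, so f₁₁ = f₂₂ = 2/EI and f₁₂ = f₂₁ = 1/EI.
Compatibility — zero rotation at each built-in end:
  2 M_X + 1 M_Y = 557.6
  1 M_X + 2 M_Y = 512.8
Solving the pair gives M_X = 200.8 kN·m and M_Y = 156 kN·m (hogging).

M_Y = 156 kN·m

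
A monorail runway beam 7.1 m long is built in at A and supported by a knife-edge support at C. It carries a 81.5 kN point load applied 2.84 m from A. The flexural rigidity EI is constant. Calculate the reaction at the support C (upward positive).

Take the reaction at C as the redundant and release it; the primary structure is a cantilever fixed at A.
Downward deflection at the released point C due to the loads:
  point load 81.5 at a = 2.84: Pa²(3L − a)/(6EI) = 2022/EI
Tip deflection under a unit load at C: L³/(3EI) = 119.3/EI.
The prop prevents deflection at C: R_C = δ_0/δ_{CC} = 2022/119.3 = 16.95 kN.

R_C = 16.95 kN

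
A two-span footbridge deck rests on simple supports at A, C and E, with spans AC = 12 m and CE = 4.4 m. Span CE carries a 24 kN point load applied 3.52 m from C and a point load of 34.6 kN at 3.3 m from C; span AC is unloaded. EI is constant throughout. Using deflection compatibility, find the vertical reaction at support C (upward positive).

R_C = 15.78 kN

Insert a hinge at C; M_C is the redundant, and each span becomes simply supported.
Discontinuity in slope at C on the released structure — sum the simple-span end rotations:
  span CE: point load 24 at a = 3.52: Pab(L + b)/(6LEI) = 14.87/EI
  span CE: point load 34.6 at a = 3.3: Pab(L + b)/(6LEI) = 26.17/EI
  relative rotation θ_0 = (0 + 41.03)/EI = 41.03/EI
A unit hogging moment at C produces rotation L₁/(3EI) + L₂/(3EI) = 5.467/EI.
Compatibility: M_C·(L₁+L₂)/(3EI) = θ_0, giving M_C = 7.506 kN·m (hogging).
Span AC, ΣM about A with M_C applied at C: R_C^{AC}·12 = 0 + 7.506, so R_C^{AC} = 0.6255 kN and R_A = 0 − 0.6255 = -0.6255 kN.
Span CE, ΣM about E: R_C^{CE}·4.4 = 59.18 + 7.506, so R_C^{CE} = 15.16 kN and R_E = 58.6 − 15.16 = 43.44 kN.
R_C = 0.6255 + 15.16 = 15.78 kN.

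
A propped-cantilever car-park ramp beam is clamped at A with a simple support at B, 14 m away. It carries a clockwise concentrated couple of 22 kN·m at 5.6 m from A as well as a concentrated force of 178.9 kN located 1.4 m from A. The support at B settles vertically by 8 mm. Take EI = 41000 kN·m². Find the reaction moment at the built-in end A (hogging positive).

Release the roller at B. Primary structure: cantilever fixed at A.
Deflection at B on the released cantilever, summing each load's contribution:
  clockwise couple 22 at a = 5.6: M₀a(2L − a)/(2EI) = 1380/EI
  point load 178.9 at a = 1.4: Pa²(3L − a)/(6EI) = 2373/EI
  δ_0 = 3753/EI
Flexibility coefficient — unit upward force at B: δ_{BB} = L³/(3EI) = 914.7/EI.
With EI = 41000 kN·m²: δ_0 = 0.091525 m and δ_{BB} = 0.022309 m/kN.
Compatibility — the beam at B must follow the support down by 0.008 m: δ_0 − R_B·δ_{BB} = 0.008, so R_B = (0.091525 − 0.008)/0.022309 = 3.744 kN.
Moment equilibrium about A: M_A = Σ(load moments about A) − R_B·L = 272.5 − 3.744×14 = 220 kN·m.

M_A = 220 kN·m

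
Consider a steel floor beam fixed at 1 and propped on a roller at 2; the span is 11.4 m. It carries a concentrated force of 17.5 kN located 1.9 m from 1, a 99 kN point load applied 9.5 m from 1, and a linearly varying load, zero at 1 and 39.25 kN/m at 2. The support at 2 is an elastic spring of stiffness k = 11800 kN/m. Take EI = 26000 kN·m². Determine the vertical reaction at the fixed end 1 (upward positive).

Remove the prop at 2; the released (primary) structure is a cantilever built in at 1.
Downward deflection at the released point 2 due to the loads:
  point load 17.5 at a = 1.9: Pa²(3L − a)/(6EI) = 340.1/EI
  point load 99 at a = 9.5: Pa²(3L − a)/(6EI) = 36781/EI
  triangular load, peak 39.25 at the free end: 11w₀L⁴/(120EI) = 60767/EI
  δ_0 = 97889/EI
Flexibility coefficient — unit upward force at 2: δ_{22} = L³/(3EI) = 493.8/EI.
With EI = 26000 kN·m²: δ_0 = 3.765 m and δ_{22} = 0.018994 m/kN.
Compatibility — the spring shortens by R_2/k under the reaction it provides: δ_0 − R_2·δ_{22} = R_2/k. With 1/k = 0.000085 m/kN, R_2 = δ_0 / (δ_{22} + 1/k) = 3.765 / (0.018994 + 0.000085) = 197.3 kN.
Vertical equilibrium: R_1 = ΣP − R_2 = 340.2 − 197.3 = 142.9 kN.

R_1 = 142.9 kN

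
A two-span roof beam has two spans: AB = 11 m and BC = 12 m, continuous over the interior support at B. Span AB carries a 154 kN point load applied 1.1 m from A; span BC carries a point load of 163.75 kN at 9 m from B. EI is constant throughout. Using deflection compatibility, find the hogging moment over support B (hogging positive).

M_B = 160.2 kN·m

Take M_B as the redundant. Released structure: two simple spans AB and BC with a hinge at B.
Rotations at B on the released spans (each span's end-slope, ×1/EI):
  span AB: point load 154 at a = 1.1: Pab(L + a)/(6LEI) = 307.5/EI
  span BC: point load 163.75 at a = 9: Pab(L + b)/(6LEI) = 921.1/EI
  relative rotation θ_0 = (307.5 + 921.1)/EI = 1229/EI
A unit hogging moment at B produces rotation L₁/(3EI) + L₂/(3EI) = 7.667/EI.
Slope continuity at B: θ_0 = M_B·7.667/EI, so M_B = 1229/7.667 = 160.2 kN·m (hogging).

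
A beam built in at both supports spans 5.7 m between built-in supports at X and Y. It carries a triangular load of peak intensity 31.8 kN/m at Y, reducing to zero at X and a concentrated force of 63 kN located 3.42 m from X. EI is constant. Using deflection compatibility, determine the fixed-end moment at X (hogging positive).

Release both end moments; the primary structure is a simply-supported span XY with redundants M_X and M_Y.
End rotations of the released simple span under the applied load (×1/EI):
  at X: triangular load, peak 31.8: 7w₀L³/(360EI) = 114.5/EI
  at Y: triangular load, peak 31.8: w₀L³/(45EI) = 130.9/EI
  at X: point load 63 at a = 3.42: Pab(L + b)/(6LEI) = 114.6/EI
  at Y: point load 63 at a = 3.42: Pab(L + a)/(6LEI) = 131/EI
  θ_X0 = 229.1/EI,  θ_Y0 = 261.9/EI
Flexibility coefficients: a unit moment at one end gives L/(3EI) there and L/(6EI) at the far end, so f₁₁ = f₂₂ = 1.9/EI and f₁₂ = f₂₁ = 0.95/EI.
Compatibility — zero rotation at each built-in end:
  1.9 M_X + 0.95 M_Y = 229.1
  0.95 M_X + 1.9 M_Y = 261.9
Solving the pair gives M_X = 68.91 kN·m and M_Y = 103.4 kN·m (hogging).

M_X = 68.91 kN·m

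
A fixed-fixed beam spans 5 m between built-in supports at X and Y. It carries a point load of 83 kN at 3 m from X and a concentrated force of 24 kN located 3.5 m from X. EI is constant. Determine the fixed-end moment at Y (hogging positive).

Take the two fixed-end moments M_X, M_Y as redundants; the released structure is the simple span XY.
Simple-span end rotations at X and Y under the given loads:
  at X: point load 83 at a = 3: Pab(L + b)/(6LEI) = 116.2/EI
  at Y: point load 83 at a = 3: Pab(L + a)/(6LEI) = 132.8/EI
  at X: point load 24 at a = 3.5: Pab(L + b)/(6LEI) = 27.3/EI
  at Y: point load 24 at a = 3.5: Pab(L + a)/(6LEI) = 35.7/EI
  θ_X0 = 143.5/EI,  θ_Y0 = 168.5/EI
Flexibility coefficients: a unit moment at one end gives L/(3EI) there and L/(6EI) at the far end, so f₁₁ = f₂₂ = 1.667/EI and f₁₂ = f₂₁ = 0.8333/EI.
Compatibility — zero rotation at each built-in end:
  1.667 M_X + 0.8333 M_Y = 143.5
  0.8333 M_X + 1.667 M_Y = 168.5
Solving the pair gives M_X = 47.4 kN·m and M_Y = 77.4 kN·m (hogging).

M_Y = 77.4 kN·m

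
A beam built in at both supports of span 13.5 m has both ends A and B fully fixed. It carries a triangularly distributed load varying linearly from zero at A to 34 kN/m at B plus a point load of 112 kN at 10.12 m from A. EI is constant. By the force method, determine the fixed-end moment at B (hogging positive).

Take the two fixed-end moments M_A, M_B as redundants; the released structure is the simple span AB.
On the primary (simply-supported) span, the end slopes from the loading are:
  at A: triangular load, peak 34: 7w₀L³/(360EI) = 1627/EI
  at B: triangular load, peak 34: w₀L³/(45EI) = 1859/EI
  at A: point load 112 at a = 10.12: Pab(L + b)/(6LEI) = 798.4/EI
  at B: point load 112 at a = 10.12: Pab(L + a)/(6LEI) = 1117/EI
  θ_A0 = 2425/EI,  θ_B0 = 2976/EI
Flexibility coefficients: a unit moment at one end gives L/(3EI) there and L/(6EI) at the far end, so f₁₁ = f₂₂ = 4.5/EI and f₁₂ = f₂₁ = 2.25/EI.
Compatibility — zero rotation at each built-in end:
  4.5 M_A + 2.25 M_B = 2425
  2.25 M_A + 4.5 M_B = 2976
Solving the pair gives M_A = 277.6 kN·m and M_B = 522.6 kN·m (hogging).

M_B = 522.6 kN·m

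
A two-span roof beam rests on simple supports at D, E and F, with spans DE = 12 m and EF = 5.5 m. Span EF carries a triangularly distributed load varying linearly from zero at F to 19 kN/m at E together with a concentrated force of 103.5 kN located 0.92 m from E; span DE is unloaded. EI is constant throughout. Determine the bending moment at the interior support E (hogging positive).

M_E = 34.88 kN·m

Release continuity at E by inserting a hinge; the redundant is the internal moment M_E. The primary structure is two simply-supported spans DE and EF.
Rotations at E on the released spans (each span's end-slope, ×1/EI):
  span EF: triangular load, peak 19: w₀L³/(45EI) = 70.25/EI
  span EF: point load 103.5 at a = 0.92: Pab(L + b)/(6LEI) = 133.2/EI
  relative rotation θ_0 = (0 + 203.5)/EI = 203.5/EI
A unit hogging moment at E produces rotation L₁/(3EI) + L₂/(3EI) = 5.833/EI.
Compatibility: M_E·(L₁+L₂)/(3EI) = θ_0, giving M_E = 34.88 kN·m (hogging).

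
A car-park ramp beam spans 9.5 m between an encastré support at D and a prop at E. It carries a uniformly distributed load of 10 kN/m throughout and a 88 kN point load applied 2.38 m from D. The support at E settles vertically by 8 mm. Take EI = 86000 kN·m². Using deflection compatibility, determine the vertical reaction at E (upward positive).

R_E = 40.81 kN

Remove the prop at E; the released (primary) structure is a cantilever built in at D.
Primary-structure tip deflection at E by superposition:
  UDL 10: wL⁴/(8EI) = 10181/EI
  point load 88 at a = 2.38: Pa²(3L − a)/(6EI) = 2170/EI
  δ_0 = 12351/EI
Tip deflection under a unit load at E: L³/(3EI) = 285.8/EI.
With EI = 86000 kN·m²: δ_0 = 0.14362 m and δ_{EE} = 0.003323 m/kN.
Compatibility — the beam at E must follow the support down by 0.008 m: δ_0 − R_E·δ_{EE} = 0.008, so R_E = (0.14362 − 0.008)/0.003323 = 40.81 kN.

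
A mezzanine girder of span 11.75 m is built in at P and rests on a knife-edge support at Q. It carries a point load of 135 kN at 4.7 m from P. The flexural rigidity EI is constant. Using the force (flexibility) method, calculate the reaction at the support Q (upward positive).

Release the roller at Q. Primary structure: cantilever fixed at P.
Primary-structure tip deflection at Q by superposition:
  point load 135 at a = 4.7: Pa²(3L − a)/(6EI) = 15184/EI
Flexibility coefficient — unit upward force at Q: δ_{QQ} = L³/(3EI) = 540.7/EI.
The prop prevents deflection at Q: R_Q = δ_0/δ_{QQ} = 15184/540.7 = 28.08 kN.

R_Q = 28.08 kN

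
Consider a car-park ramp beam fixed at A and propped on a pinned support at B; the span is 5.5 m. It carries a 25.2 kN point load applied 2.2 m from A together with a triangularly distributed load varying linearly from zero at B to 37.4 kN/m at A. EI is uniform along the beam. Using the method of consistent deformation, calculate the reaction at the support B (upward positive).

Take the reaction at B as the redundant and release it; the primary structure is a cantilever fixed at A.
Free-end deflection of the primary structure under the applied loading (downward +):
  point load 25.2 at a = 2.2: Pa²(3L − a)/(6EI) = 290.7/EI
  triangular load, peak 37.4 at the fixed end: w₀L⁴/(30EI) = 1141/EI
  δ_0 = 1431/EI
Tip deflection under a unit load at B: L³/(3EI) = 55.46/EI.
The prop prevents deflection at B: R_B = δ_0/δ_{BB} = 1431/55.46 = 25.81 kN.

R_B = 25.81 kN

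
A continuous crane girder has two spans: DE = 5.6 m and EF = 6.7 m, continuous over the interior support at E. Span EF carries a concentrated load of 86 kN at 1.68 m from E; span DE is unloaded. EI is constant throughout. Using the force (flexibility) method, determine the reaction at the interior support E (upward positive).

Insert a hinge at E; M_E is the redundant, and each span becomes simply supported.
End slopes at the hinge E, treating each span as simply supported:
  span EF: point load 86 at a = 1.68: Pab(L + b)/(6LEI) = 211.5/EI
  relative rotation θ_0 = (0 + 211.5)/EI = 211.5/EI
A unit hogging moment at E produces rotation L₁/(3EI) + L₂/(3EI) = 4.1/EI.
Slope continuity at E: θ_0 = M_E·4.1/EI, so M_E = 211.5/4.1 = 51.57 kN·m (hogging).
Span DE, ΣM about D with M_E applied at E: R_E^{DE}·5.6 = 0 + 51.57, so R_E^{DE} = 9.21 kN and R_D = 0 − 9.21 = -9.21 kN.
Span EF, ΣM about F: R_E^{EF}·6.7 = 431.7 + 51.57, so R_E^{EF} = 72.13 kN and R_F = 86 − 72.13 = 13.87 kN.
R_E = 9.21 + 72.13 = 81.34 kN.

R_E = 81.34 kN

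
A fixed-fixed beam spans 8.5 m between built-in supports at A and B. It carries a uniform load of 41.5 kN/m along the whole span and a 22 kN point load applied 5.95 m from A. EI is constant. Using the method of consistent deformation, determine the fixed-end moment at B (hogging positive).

Take the two fixed-end moments M_A, M_B as redundants; the released structure is the simple span AB.
On the primary (simply-supported) span, the end slopes from the loading are:
  at A: UDL 41.5: wL³/(24EI) = 1062/EI
  at B: UDL 41.5: wL³/(24EI) = 1062/EI
  at A: point load 22 at a = 5.95: Pab(L + b)/(6LEI) = 72.32/EI
  at B: point load 22 at a = 5.95: Pab(L + a)/(6LEI) = 94.58/EI
  θ_A0 = 1134/EI,  θ_B0 = 1156/EI
Flexibility coefficients: a unit moment at one end gives L/(3EI) there and L/(6EI) at the far end, so f₁₁ = f₂₂ = 2.833/EI and f₁₂ = f₂₁ = 1.417/EI.
Compatibility — zero rotation at each built-in end:
  2.833 M_A + 1.417 M_B = 1134
  1.417 M_A + 2.833 M_B = 1156
Solving the pair gives M_A = 261.6 kN·m and M_B = 277.4 kN·m (hogging).

M_B = 277.4 kN·m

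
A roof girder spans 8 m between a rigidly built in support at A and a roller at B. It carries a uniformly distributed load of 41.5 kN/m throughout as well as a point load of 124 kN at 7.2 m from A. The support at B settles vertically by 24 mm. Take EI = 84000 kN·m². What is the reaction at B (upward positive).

R_B = 218.1 kN

Choose R_B as the redundant. The primary structure is the cantilever fixed at A.
Deflection at B on the released cantilever, summing each load's contribution:
  UDL 41.5: wL⁴/(8EI) = 21248/EI
  point load 124 at a = 7.2: Pa²(3L − a)/(6EI) = 17999/EI
  δ_0 = 39247/EI
Tip deflection under a unit load at B: L³/(3EI) = 170.7/EI.
With EI = 84000 kN·m²: δ_0 = 0.46722 m and δ_{BB} = 0.002032 m/kN.
Compatibility — the beam at B must follow the support down by 0.024 m: δ_0 − R_B·δ_{BB} = 0.024, so R_B = (0.46722 − 0.024)/0.002032 = 218.1 kN.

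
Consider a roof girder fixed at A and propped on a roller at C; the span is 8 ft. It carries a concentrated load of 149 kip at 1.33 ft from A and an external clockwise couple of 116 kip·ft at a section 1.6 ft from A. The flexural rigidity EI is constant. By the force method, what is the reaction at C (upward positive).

R_C = 13.67 kip

Take the reaction at C as the redundant and release it; the primary structure is a cantilever fixed at A.
Deflection at C on the released cantilever, summing each load's contribution:
  point load 149 at a = 1.33: Pa²(3L − a)/(6EI) = 995.8/EI
  clockwise couple 116 at a = 1.6: M₀a(2L − a)/(2EI) = 1336/EI
  δ_0 = 2332/EI
Flexibility coefficient — unit upward force at C: δ_{CC} = L³/(3EI) = 170.7/EI.
Compatibility at C: δ_0 − R_C·δ_{CC} = 0, so R_C = 2332/170.7 = 13.67 kip.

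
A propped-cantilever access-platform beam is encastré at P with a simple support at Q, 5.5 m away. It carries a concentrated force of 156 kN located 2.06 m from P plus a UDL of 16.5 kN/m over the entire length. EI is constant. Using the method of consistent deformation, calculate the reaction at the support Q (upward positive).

R_Q = 62.76 kN

Remove the prop at Q; the released (primary) structure is a cantilever built in at P.
Deflection at Q on the released cantilever, summing each load's contribution:
  point load 156 at a = 2.06: Pa²(3L − a)/(6EI) = 1593/EI
  UDL 16.5: wL⁴/(8EI) = 1887/EI
  δ_0 = 3481/EI
Flexibility coefficient — unit upward force at Q: δ_{QQ} = L³/(3EI) = 55.46/EI.
Compatibility at Q: δ_0 − R_Q·δ_{QQ} = 0, so R_Q = 3481/55.46 = 62.76 kN.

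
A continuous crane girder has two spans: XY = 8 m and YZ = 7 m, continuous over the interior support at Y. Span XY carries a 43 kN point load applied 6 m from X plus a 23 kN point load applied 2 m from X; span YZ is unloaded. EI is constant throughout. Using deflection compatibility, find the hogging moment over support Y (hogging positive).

M_Y = 41.6 kN·m

Take M_Y as the redundant. Released structure: two simple spans XY and YZ with a hinge at Y.
Discontinuity in slope at Y on the released structure — sum the simple-span end rotations:
  span XY: point load 43 at a = 6: Pab(L + a)/(6LEI) = 150.5/EI
  span XY: point load 23 at a = 2: Pab(L + a)/(6LEI) = 57.5/EI
  relative rotation θ_0 = (208 + 0)/EI = 208/EI
A unit hogging moment at Y produces rotation L₁/(3EI) + L₂/(3EI) = 5/EI.
Slope continuity at Y: θ_0 = M_Y·5/EI, so M_Y = 208/5 = 41.6 kN·m (hogging).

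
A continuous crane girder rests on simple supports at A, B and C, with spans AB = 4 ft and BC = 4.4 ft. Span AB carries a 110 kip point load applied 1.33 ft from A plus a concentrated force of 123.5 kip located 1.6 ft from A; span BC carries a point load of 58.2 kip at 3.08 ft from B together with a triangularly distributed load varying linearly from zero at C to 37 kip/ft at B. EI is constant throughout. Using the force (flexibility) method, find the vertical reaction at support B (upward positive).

Release continuity at B by inserting a hinge; the redundant is the internal moment M_B. The primary structure is two simply-supported spans AB and BC.
Rotations at B on the released spans (each span's end-slope, ×1/EI):
  span AB: point load 110 at a = 1.33: Pab(L + a)/(6LEI) = 86.75/EI
  span AB: point load 123.5 at a = 1.6: Pab(L + a)/(6LEI) = 110.7/EI
  span BC: point load 58.2 at a = 3.08: Pab(L + b)/(6LEI) = 51.27/EI
  span BC: triangular load, peak 37: w₀L³/(45EI) = 70.04/EI
  relative rotation θ_0 = (197.4 + 121.3)/EI = 318.7/EI
A unit hogging moment at B produces rotation L₁/(3EI) + L₂/(3EI) = 2.8/EI.
Slope continuity at B: θ_0 = M_B·2.8/EI, so M_B = 318.7/2.8 = 113.8 kip·ft (hogging).
Span AB, ΣM about A with M_B applied at B: R_B^{AB}·4 = 343.9 + 113.8, so R_B^{AB} = 114.4 kip and R_A = 233.5 − 114.4 = 119.1 kip.
Span BC, ΣM about C: R_B^{BC}·4.4 = 315.6 + 113.8, so R_B^{BC} = 97.6 kip and R_C = 139.6 − 97.6 = 42 kip.
R_B = 114.4 + 97.6 = 212 kip.

R_B = 212 kip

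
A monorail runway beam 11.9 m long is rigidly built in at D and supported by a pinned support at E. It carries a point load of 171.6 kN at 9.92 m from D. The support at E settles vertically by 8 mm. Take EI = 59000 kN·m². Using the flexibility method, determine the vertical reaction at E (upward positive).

R_E = 128.3 kN

Remove the prop at E; the released (primary) structure is a cantilever built in at D.
Downward deflection at the released point E due to the loads:
  point load 171.6 at a = 9.92: Pa²(3L − a)/(6EI) = 72556/EI
Flexibility coefficient — unit upward force at E: δ_{EE} = L³/(3EI) = 561.7/EI.
With EI = 59000 kN·m²: δ_0 = 1.2298 m and δ_{EE} = 0.009521 m/kN.
Compatibility — the beam at E must follow the support down by 0.008 m: δ_0 − R_E·δ_{EE} = 0.008, so R_E = (1.2298 − 0.008)/0.009521 = 128.3 kN.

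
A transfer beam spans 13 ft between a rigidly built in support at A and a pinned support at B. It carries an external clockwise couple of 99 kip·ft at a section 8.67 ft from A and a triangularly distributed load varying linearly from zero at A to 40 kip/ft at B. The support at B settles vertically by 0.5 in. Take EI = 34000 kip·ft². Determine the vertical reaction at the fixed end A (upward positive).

Take the reaction at B as the redundant and release it; the primary structure is a cantilever fixed at A.
Downward deflection at the released point B due to the loads:
  clockwise couple 99 at a = 8.67: M₀a(2L − a)/(2EI) = 7437/EI
  triangular load, peak 40 at the free end: 11w₀L⁴/(120EI) = 104724/EI
  δ_0 = 112161/EI
Tip deflection under a unit load at B: L³/(3EI) = 732.3/EI.
With EI = 34000 kip·ft²: δ_0 = 3.2989 ft and δ_{BB} = 0.021539 ft/kip.
Compatibility — the beam at B must follow the support down by 0.04167 ft: δ_0 − R_B·δ_{BB} = 0.04167, so R_B = (3.2989 − 0.04167)/0.021539 = 151.2 kip.
Vertical equilibrium: R_A = ΣP − R_B = 260 − 151.2 = 108.8 kip.

R_A = 108.8 kip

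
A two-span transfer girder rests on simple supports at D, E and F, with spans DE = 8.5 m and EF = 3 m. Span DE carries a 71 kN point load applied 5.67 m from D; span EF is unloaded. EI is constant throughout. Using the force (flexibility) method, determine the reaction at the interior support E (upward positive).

R_E = 84.6 kN

Release continuity at E by inserting a hinge; the redundant is the internal moment M_E. The primary structure is two simply-supported spans DE and EF.
Discontinuity in slope at E on the released structure — sum the simple-span end rotations:
  span DE: point load 71 at a = 5.67: Pab(L + a)/(6LEI) = 316.5/EI
  relative rotation θ_0 = (316.5 + 0)/EI = 316.5/EI
A unit hogging moment at E produces rotation L₁/(3EI) + L₂/(3EI) = 3.833/EI.
Slope continuity at E: θ_0 = M_E·3.833/EI, so M_E = 316.5/3.833 = 82.58 kN·m (hogging).
Span DE, ΣM about D with M_E applied at E: R_E^{DE}·8.5 = 402.6 + 82.58, so R_E^{DE} = 57.08 kN and R_D = 71 − 57.08 = 13.92 kN.
Span EF, ΣM about F: R_E^{EF}·3 = 0 + 82.58, so R_E^{EF} = 27.53 kN and R_F = 0 − 27.53 = -27.53 kN.
R_E = 57.08 + 27.53 = 84.6 kN.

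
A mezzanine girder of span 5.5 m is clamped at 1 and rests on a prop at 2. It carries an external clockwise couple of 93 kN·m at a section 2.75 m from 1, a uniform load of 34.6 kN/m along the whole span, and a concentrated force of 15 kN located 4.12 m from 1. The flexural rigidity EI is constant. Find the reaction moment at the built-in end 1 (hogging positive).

M_1 = 128.9 kN·m

Remove the prop at 2; the released (primary) structure is a cantilever built in at 1.
Primary-structure tip deflection at 2 by superposition:
  clockwise couple 93 at a = 2.75: M₀a(2L − a)/(2EI) = 1055/EI
  UDL 34.6: wL⁴/(8EI) = 3958/EI
  point load 15 at a = 4.12: Pa²(3L − a)/(6EI) = 525.4/EI
  δ_0 = 5538/EI
Tip deflection under a unit load at 2: L³/(3EI) = 55.46/EI.
Compatibility at 2: δ_0 − R_2·δ_{22} = 0, so R_2 = 5538/55.46 = 99.86 kN.
Moment equilibrium about 1: M_1 = Σ(load moments about 1) − R_2·L = 678.1 − 99.86×5.5 = 128.9 kN·m.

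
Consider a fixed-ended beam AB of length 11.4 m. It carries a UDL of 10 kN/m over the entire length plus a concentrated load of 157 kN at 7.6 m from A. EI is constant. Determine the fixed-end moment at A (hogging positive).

M_A = 240.9 kN·m

Release both end moments; the primary structure is a simply-supported span AB with redundants M_A and M_B.
End rotations of the released simple span under the applied load (×1/EI):
  at A: UDL 10: wL³/(24EI) = 617.3/EI
  at B: UDL 10: wL³/(24EI) = 617.3/EI
  at A: point load 157 at a = 7.6: Pab(L + b)/(6LEI) = 1008/EI
  at B: point load 157 at a = 7.6: Pab(L + a)/(6LEI) = 1259/EI
  θ_A0 = 1625/EI,  θ_B0 = 1877/EI
Flexibility coefficients: a unit moment at one end gives L/(3EI) there and L/(6EI) at the far end, so f₁₁ = f₂₂ = 3.8/EI and f₁₂ = f₂₁ = 1.9/EI.
Compatibility — zero rotation at each built-in end:
  3.8 M_A + 1.9 M_B = 1625
  1.9 M_A + 3.8 M_B = 1877
Solving the pair gives M_A = 240.9 kN·m and M_B = 373.5 kN·m (hogging).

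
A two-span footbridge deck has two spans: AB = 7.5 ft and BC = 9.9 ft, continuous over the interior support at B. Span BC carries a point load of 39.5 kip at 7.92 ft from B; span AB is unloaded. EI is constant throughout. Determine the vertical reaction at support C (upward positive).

Release continuity at B by inserting a hinge; the redundant is the internal moment M_B. The primary structure is two simply-supported spans AB and BC.
End slopes at the hinge B, treating each span as simply supported:
  span BC: point load 39.5 at a = 7.92: Pab(L + b)/(6LEI) = 123.9/EI
  relative rotation θ_0 = (0 + 123.9)/EI = 123.9/EI
A unit hogging moment at B produces rotation L₁/(3EI) + L₂/(3EI) = 5.8/EI.
Compatibility: M_B·(L₁+L₂)/(3EI) = θ_0, giving M_B = 21.36 kip·ft (hogging).
Span BC, ΣM about C: R_B^{BC}·9.9 = 78.21 + 21.36, so R_B^{BC} = 10.06 kip and R_C = 39.5 − 10.06 = 29.44 kip.

R_C = 29.44 kip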